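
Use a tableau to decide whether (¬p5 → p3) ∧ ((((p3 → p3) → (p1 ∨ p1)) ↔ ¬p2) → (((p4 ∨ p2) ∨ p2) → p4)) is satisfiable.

Initial set: {((¬p5 → p3) ∧ ((((p3 → p3) → (p1 ∨ p1)) ↔ ¬p2) → (((p4 ∨ p2) ∨ p2) → p4)))}.
((¬p5 → p3) ∧ ((((p3 → p3) → (p1 ∨ p1)) ↔ ¬p2) → (((p4 ∨ p2) ∨ p2) → p4))): α-rule — add (¬p5 → p3), ((((p3 → p3) → (p1 ∨ p1)) ↔ ¬p2) → (((p4 ∨ p2) ∨ p2) → p4)).
(¬p5 → p3): β-rule — branch into ¬¬p5  //  p3.
  branch 1 (add ¬¬p5):
    ((((p3 → p3) → (p1 ∨ p1)) ↔ ¬p2) → (((p4 ∨ p2) ∨ p2) → p4)): β-rule — branch into ¬(((p3 → p3) → (p1 ∨ p1)) ↔ ¬p2)  //  (((p4 ∨ p2) ∨ p2) → p4).
      branch 1.1 (add ¬(((p3 → p3) → (p1 ∨ p1)) ↔ ¬p2)):
        ¬(((p3 → p3) → (p1 ∨ p1)) ↔ ¬p2): β-rule — branch into ((p3 → p3) → (p1 ∨ p1)), ¬¬p2  //  ¬((p3 → p3) → (p1 ∨ p1)), ¬p2.
          branch 1.1.1 (add ((p3 → p3) → (p1 ∨ p1)), ¬¬p2):
            ((p3 → p3) → (p1 ∨ p1)): β-rule — branch into ¬(p3 → p3)  //  (p1 ∨ p1).
              branch 1.1.1.1 (add ¬(p3 → p3)):
                ¬(p3 → p3): α-rule — add p3, ¬p3.
                × closes — contains both p3 and ¬p3.
              branch 1.1.1.2 (add (p1 ∨ p1)):
                (p1 ∨ p1): β-rule — branch into p1  //  p1.
                  branch 1.1.1.2.1 (add p1):
                    ○ open, literals {p1=T, p2=T, p5=T}.
                  branch 1.1.1.2.2 (add p1):
                    ○ open, literals {p1=T, p2=T, p5=T}.
          branch 1.1.2 (add ¬((p3 → p3) → (p1 ∨ p1)), ¬p2):
            ¬((p3 → p3) → (p1 ∨ p1)): α-rule — add (p3 → p3), ¬(p1 ∨ p1).
            ¬(p1 ∨ p1): α-rule — add ¬p1, ¬p1.
            (p3 → p3): β-rule — branch into ¬p3  //  p3.
              branch 1.1.2.1 (add ¬p3):
                ○ open, literals {p1=F, p2=F, p3=F, p5=T}.
              branch 1.1.2.2 (add p3):
                ○ open, literals {p1=F, p2=F, p3=T, p5=T}.
      branch 1.2 (add (((p4 ∨ p2) ∨ p2) → p4)):
        (((p4 ∨ p2) ∨ p2) → p4): β-rule — branch into ¬((p4 ∨ p2) ∨ p2)  //  p4.
          branch 1.2.1 (add ¬((p4 ∨ p2) ∨ p2)):
            ¬((p4 ∨ p2) ∨ p2): α-rule — add ¬(p4 ∨ p2), ¬p2.
            ¬(p4 ∨ p2): α-rule — add ¬p4, ¬p2.
            ○ open, literals {p2=F, p4=F, p5=T}.
          branch 1.2.2 (add p4):
            ○ open, literals {p4=T, p5=T}.
  branch 2 (add p3):
    ((((p3 → p3) → (p1 ∨ p1)) ↔ ¬p2) → (((p4 ∨ p2) ∨ p2) → p4)): β-rule — branch into ¬(((p3 → p3) → (p1 ∨ p1)) ↔ ¬p2)  //  (((p4 ∨ p2) ∨ p2) → p4).
      branch 2.1 (add ¬(((p3 → p3) → (p1 ∨ p1)) ↔ ¬p2)):
        ¬(((p3 → p3) → (p1 ∨ p1)) ↔ ¬p2): β-rule — branch into ((p3 → p3) → (p1 ∨ p1)), ¬¬p2  //  ¬((p3 → p3) → (p1 ∨ p1)), ¬p2.
          branch 2.1.1 (add ((p3 → p3) → (p1 ∨ p1)), ¬¬p2):
            ((p3 → p3) → (p1 ∨ p1)): β-rule — branch into ¬(p3 → p3)  //  (p1 ∨ p1).
              branch 2.1.1.1 (add ¬(p3 → p3)):
                ¬(p3 → p3): α-rule — add p3, ¬p3.
                × closes — contains both p3 and ¬p3.
              branch 2.1.1.2 (add (p1 ∨ p1)):
                (p1 ∨ p1): β-rule — branch into p1  //  p1.
                  branch 2.1.1.2.1 (add p1):
                    ○ open, literals {p1=T, p2=T, p3=T}.
                  branch 2.1.1.2.2 (add p1):
                    ○ open, literals {p1=T, p2=T, p3=T}.
          branch 2.1.2 (add ¬((p3 → p3) → (p1 ∨ p1)), ¬p2):
            ¬((p3 → p3) → (p1 ∨ p1)): α-rule — add (p3 → p3), ¬(p1 ∨ p1).
            ¬(p1 ∨ p1): α-rule — add ¬p1, ¬p1.
            (p3 → p3): β-rule — branch into ¬p3  //  p3.
              branch 2.1.2.1 (add ¬p3):
                × closes — contains both p3 and ¬p3.
              branch 2.1.2.2 (add p3):
                ○ open, literals {p1=F, p2=F, p3=T}.
      branch 2.2 (add (((p4 ∨ p2) ∨ p2) → p4)):
        (((p4 ∨ p2) ∨ p2) → p4): β-rule — branch into ¬((p4 ∨ p2) ∨ p2)  //  p4.
          branch 2.2.1 (add ¬((p4 ∨ p2) ∨ p2)):
            ¬((p4 ∨ p2) ∨ p2): α-rule — add ¬(p4 ∨ p2), ¬p2.
            ¬(p4 ∨ p2): α-rule — add ¬p4, ¬p2.
            ○ open, literals {p2=F, p3=T, p4=F}.
          branch 2.2.2 (add p4):
            ○ open, literals {p3=T, p4=T}.
3 branches closed, 11 open.
An open branch gives a satisfying assignment: p1=T, p2=T, p5=T.

Satisfiable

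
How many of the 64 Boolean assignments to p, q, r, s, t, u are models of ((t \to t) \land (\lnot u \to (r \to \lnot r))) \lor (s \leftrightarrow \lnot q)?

Initial set: {(((t \to t) \land (\lnot u \to (r \to \lnot r))) \lor (s \leftrightarrow \lnot q))}.
(((t \to t) \land (\lnot u \to (r \to \lnot r))) \lor (s \leftrightarrow \lnot q)): β-rule — branch into ((t \to t) \land (\lnot u \to (r \to \lnot r)))  //  (s \leftrightarrow \lnot q).
  branch 1 (add ((t \to t) \land (\lnot u \to (r \to \lnot r)))):
    ((t \to t) \land (\lnot u \to (r \to \lnot r))): α-rule — add (t \to t), (\lnot u \to (r \to \lnot r)).
    (t \to t): β-rule — branch into \lnot t  //  t.
      branch 1.1 (add \lnot t):
        (\lnot u \to (r \to \lnot r)): β-rule — branch into \lnot \lnot u  //  (r \to \lnot r).
          branch 1.1.1 (add \lnot \lnot u):
            ○ open, literals {t=F, u=T}.
          branch 1.1.2 (add (r \to \lnot r)):
            (r \to \lnot r): β-rule — branch into \lnot r  //  \lnot r.
              branch 1.1.2.1 (add \lnot r):
                ○ open, literals {r=F, t=F}.
              branch 1.1.2.2 (add \lnot r):
                ○ open, literals {r=F, t=F}.
      branch 1.2 (add t):
        (\lnot u \to (r \to \lnot r)): β-rule — branch into \lnot \lnot u  //  (r \to \lnot r).
          branch 1.2.1 (add \lnot \lnot u):
            ○ open, literals {t=T, u=T}.
          branch 1.2.2 (add (r \to \lnot r)):
            (r \to \lnot r): β-rule — branch into \lnot r  //  \lnot r.
              branch 1.2.2.1 (add \lnot r):
                ○ open, literals {r=F, t=T}.
              branch 1.2.2.2 (add \lnot r):
                ○ open, literals {r=F, t=T}.
  branch 2 (add (s \leftrightarrow \lnot q)):
    (s \leftrightarrow \lnot q): β-rule — branch into s, \lnot q  //  \lnot s, \lnot \lnot q.
      branch 2.1 (add s, \lnot q):
        ○ open, literals {q=F, s=T}.
      branch 2.2 (add \lnot s, \lnot \lnot q):
        ○ open, literals {q=T, s=F}.
0 branches closed, 8 open.
Each open branch fixes some atoms; the unmentioned ones are free. Counting distinct full assignments: branch {t=F, u=T} (p, q, r, s) contributes 16 new; branch {r=F, t=F} (p, q, s, u) contributes 8 new; branch {r=F, t=F} (p, q, s, u) contributes 0 new; branch {t=T, u=T} (p, q, r, s) contributes 16 new; branch {r=F, t=T} (p, q, s, u) contributes 8 new; branch {r=F, t=T} (p, q, s, u) contributes 0 new; branch {q=F, s=T} (p, r, t, u) contributes 4 new; branch {q=T, s=F} (p, r, t, u) contributes 4 new. Total: 56.

56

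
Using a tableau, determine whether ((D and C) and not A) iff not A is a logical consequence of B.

Initial set: {T B; F (((D and C) and not A) iff not A)}.
F (((D and C) and not A) iff not A): β-rule — branch into T ((D and C) and not A), F not A  //  F ((D and C) and not A), T not A.
  branch 1 (add T ((D and C) and not A), F not A):
    T ((D and C) and not A): α-rule — add T (D and C), T not A.
    × closes — contains both A and not A.
  branch 2 (add F ((D and C) and not A), T not A):
    F ((D and C) and not A): β-rule — branch into F (D and C)  //  F not A.
      branch 2.1 (add F (D and C)):
        F (D and C): β-rule — branch into F D  //  F C.
          branch 2.1.1 (add F D):
            ○ open, literals {A=0, B=1, D=0}.
          branch 2.1.2 (add F C):
            ○ open, literals {A=0, B=1, C=0}.
      branch 2.2 (add F not A):
        × closes — contains both A and not A.
2 branches closed, 2 open.
An open branch gives a countermodel: A=0, B=1, D=0 (unmentioned atoms arbitrary); the premises hold there but the conclusion fails.

No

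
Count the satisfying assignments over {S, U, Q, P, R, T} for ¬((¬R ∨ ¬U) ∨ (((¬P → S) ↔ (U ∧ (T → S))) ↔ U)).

Initial set: {¬((¬R ∨ ¬U) ∨ (((¬P → S) ↔ (U ∧ (T → S))) ↔ U))}.
¬((¬R ∨ ¬U) ∨ (((¬P → S) ↔ (U ∧ (T → S))) ↔ U)): α-rule — add ¬(¬R ∨ ¬U), ¬(((¬P → S) ↔ (U ∧ (T → S))) ↔ U).
¬(¬R ∨ ¬U): α-rule — add ¬¬R, ¬¬U.
¬(((¬P → S) ↔ (U ∧ (T → S))) ↔ U): β-rule — branch into ((¬P → S) ↔ (U ∧ (T → S))), ¬U  //  ¬((¬P → S) ↔ (U ∧ (T → S))), U.
  branch 1 (add ((¬P → S) ↔ (U ∧ (T → S))), ¬U):
    × closes — contains both U and ¬U.
  branch 2 (add ¬((¬P → S) ↔ (U ∧ (T → S))), U):
    ¬((¬P → S) ↔ (U ∧ (T → S))): β-rule — branch into (¬P → S), ¬(U ∧ (T → S))  //  ¬(¬P → S), (U ∧ (T → S)).
      branch 2.1 (add (¬P → S), ¬(U ∧ (T → S))):
        (¬P → S): β-rule — branch into ¬¬P  //  S.
          branch 2.1.1 (add ¬¬P):
            ¬(U ∧ (T → S)): β-rule — branch into ¬U  //  ¬(T → S).
              branch 2.1.1.1 (add ¬U):
                × closes — contains both U and ¬U.
              branch 2.1.1.2 (add ¬(T → S)):
                ¬(T → S): α-rule — add T, ¬S.
                ○ open, literals {P=T, R=T, S=F, T=T, U=T}.
          branch 2.1.2 (add S):
            ¬(U ∧ (T → S)): β-rule — branch into ¬U  //  ¬(T → S).
              branch 2.1.2.1 (add ¬U):
                × closes — contains both U and ¬U.
              branch 2.1.2.2 (add ¬(T → S)):
                ¬(T → S): α-rule — add T, ¬S.
                × closes — contains both S and ¬S.
      branch 2.2 (add ¬(¬P → S), (U ∧ (T → S))):
        ¬(¬P → S): α-rule — add ¬P, ¬S.
        (U ∧ (T → S)): α-rule — add U, (T → S).
        (T → S): β-rule — branch into ¬T  //  S.
          branch 2.2.1 (add ¬T):
            ○ open, literals {P=F, R=T, S=F, T=F, U=T}.
          branch 2.2.2 (add S):
            × closes — contains both S and ¬S.
5 branches closed, 2 open.
Each open branch fixes some atoms; the unmentioned ones are free. Counting distinct full assignments: branch {P=T, R=T, S=F, T=T, U=T} (Q) contributes 2 new; branch {P=F, R=T, S=F, T=F, U=T} (Q) contributes 2 new. Total: 4.

4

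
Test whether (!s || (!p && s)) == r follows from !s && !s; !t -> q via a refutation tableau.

No

Initial set: {(!s && !s); (!t -> q); !((!s || (!p && s)) == r)}.
(!s && !s): α-rule — add !s, !s.
(!t -> q): β-rule — branch into !!t  //  q.
  branch 1 (add !!t):
    !((!s || (!p && s)) == r): β-rule — branch into (!s || (!p && s)), !r  //  !(!s || (!p && s)), r.
      branch 1.1 (add (!s || (!p && s)), !r):
        (!s || (!p && s)): β-rule — branch into !s  //  (!p && s).
          branch 1.1.1 (add !s):
            ○ open, literals {r=0, s=0, t=1}.
          branch 1.1.2 (add (!p && s)):
            (!p && s): α-rule — add !p, s.
            × closes — contains both s and !s.
      branch 1.2 (add !(!s || (!p && s)), r):
        !(!s || (!p && s)): α-rule — add !!s, !(!p && s).
        × closes — contains both s and !s.
  branch 2 (add q):
    !((!s || (!p && s)) == r): β-rule — branch into (!s || (!p && s)), !r  //  !(!s || (!p && s)), r.
      branch 2.1 (add (!s || (!p && s)), !r):
        (!s || (!p && s)): β-rule — branch into !s  //  (!p && s).
          branch 2.1.1 (add !s):
            ○ open, literals {q=1, r=0, s=0}.
          branch 2.1.2 (add (!p && s)):
            (!p && s): α-rule — add !p, s.
            × closes — contains both s and !s.
      branch 2.2 (add !(!s || (!p && s)), r):
        !(!s || (!p && s)): α-rule — add !!s, !(!p && s).
        × closes — contains both s and !s.
4 branches closed, 2 open.
An open branch gives a countermodel: r=0, s=0, t=1 (unmentioned atoms arbitrary); the premises hold there but the conclusion fails.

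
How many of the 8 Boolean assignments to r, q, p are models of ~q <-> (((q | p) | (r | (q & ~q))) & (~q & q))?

Initial set: {(~q <-> (((q | p) | (r | (q & ~q))) & (~q & q)))}.
(~q <-> (((q | p) | (r | (q & ~q))) & (~q & q))): β-rule — branch into ~q, (((q | p) | (r | (q & ~q))) & (~q & q))  //  ~~q, ~(((q | p) | (r | (q & ~q))) & (~q & q)).
  branch 1 (add ~q, (((q | p) | (r | (q & ~q))) & (~q & q))):
    (((q | p) | (r | (q & ~q))) & (~q & q)): α-rule — add ((q | p) | (r | (q & ~q))), (~q & q).
    (~q & q): α-rule — add ~q, q.
    × closes — contains both q and ~q.
  branch 2 (add ~~q, ~(((q | p) | (r | (q & ~q))) & (~q & q))):
    ~(((q | p) | (r | (q & ~q))) & (~q & q)): β-rule — branch into ~((q | p) | (r | (q & ~q)))  //  ~(~q & q).
      branch 2.1 (add ~((q | p) | (r | (q & ~q)))):
        ~((q | p) | (r | (q & ~q))): α-rule — add ~(q | p), ~(r | (q & ~q)).
        ~(q | p): α-rule — add ~q, ~p.
        × closes — contains both q and ~q.
      branch 2.2 (add ~(~q & q)):
        ~(~q & q): β-rule — branch into ~~q  //  ~q.
          branch 2.2.1 (add ~~q):
            ○ open, literals {q=1}.
          branch 2.2.2 (add ~q):
            × closes — contains both q and ~q.
3 branches closed, 1 open.
Each open branch fixes some atoms; the unmentioned ones are free. Counting distinct full assignments: branch {q=1} (r, p) contributes 4 new. Total: 4.

4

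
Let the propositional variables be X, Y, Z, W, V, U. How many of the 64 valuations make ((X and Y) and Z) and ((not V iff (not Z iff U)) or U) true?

6

Initial set: {(((X and Y) and Z) and ((not V iff (not Z iff U)) or U))}.
(((X and Y) and Z) and ((not V iff (not Z iff U)) or U)): α-rule — add ((X and Y) and Z), ((not V iff (not Z iff U)) or U).
((X and Y) and Z): α-rule — add (X and Y), Z.
(X and Y): α-rule — add X, Y.
((not V iff (not Z iff U)) or U): β-rule — branch into (not V iff (not Z iff U))  //  U.
  branch 1 (add (not V iff (not Z iff U))):
    (not V iff (not Z iff U)): β-rule — branch into not V, (not Z iff U)  //  not not V, not (not Z iff U).
      branch 1.1 (add not V, (not Z iff U)):
        (not Z iff U): β-rule — branch into not Z, U  //  not not Z, not U.
          branch 1.1.1 (add not Z, U):
            × closes — contains both Z and not Z.
          branch 1.1.2 (add not not Z, not U):
            ○ open, literals {U=false, V=false, X=true, Y=true, Z=true}.
      branch 1.2 (add not not V, not (not Z iff U)):
        not (not Z iff U): β-rule — branch into not Z, not U  //  not not Z, U.
          branch 1.2.1 (add not Z, not U):
            × closes — contains both Z and not Z.
          branch 1.2.2 (add not not Z, U):
            ○ open, literals {U=true, V=true, X=true, Y=true, Z=true}.
  branch 2 (add U):
    ○ open, literals {U=true, X=true, Y=true, Z=true}.
2 branches closed, 3 open.
Each open branch fixes some atoms; the unmentioned ones are free. Counting distinct full assignments: branch {U=false, V=false, X=true, Y=true, Z=true} (W) contributes 2 new; branch {U=true, V=true, X=true, Y=true, Z=true} (W) contributes 2 new; branch {U=true, X=true, Y=true, Z=true} (W, V) contributes 2 new. Total: 6.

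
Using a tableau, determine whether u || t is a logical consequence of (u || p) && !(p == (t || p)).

Initial set: {((u || p) && !(p == (t || p))); !(u || t)}.
((u || p) && !(p == (t || p))): α-rule — add (u || p), !(p == (t || p)).
!(u || t): α-rule — add !u, !t.
(u || p): β-rule — branch into u  //  p.
  branch 1 (add u):
    × closes — contains both u and !u.
  branch 2 (add p):
    !(p == (t || p)): β-rule — branch into p, !(t || p)  //  !p, (t || p).
      branch 2.1 (add p, !(t || p)):
        !(t || p): α-rule — add !t, !p.
        × closes — contains both p and !p.
      branch 2.2 (add !p, (t || p)):
        × closes — contains both p and !p.
All 3 branches close.
Every branch closed, so the premises entail the conclusion.

Yes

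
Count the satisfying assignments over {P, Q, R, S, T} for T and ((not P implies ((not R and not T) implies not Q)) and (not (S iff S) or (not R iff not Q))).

8

Initial set: {(T and ((not P implies ((not R and not T) implies not Q)) and (not (S iff S) or (not R iff not Q))))}.
(T and ((not P implies ((not R and not T) implies not Q)) and (not (S iff S) or (not R iff not Q)))): α-rule — add T, ((not P implies ((not R and not T) implies not Q)) and (not (S iff S) or (not R iff not Q))).
((not P implies ((not R and not T) implies not Q)) and (not (S iff S) or (not R iff not Q))): α-rule — add (not P implies ((not R and not T) implies not Q)), (not (S iff S) or (not R iff not Q)).
(not P implies ((not R and not T) implies not Q)): β-rule — branch into not not P  //  ((not R and not T) implies not Q).
  branch 1 (add not not P):
    (not (S iff S) or (not R iff not Q)): β-rule — branch into not (S iff S)  //  (not R iff not Q).
      branch 1.1 (add not (S iff S)):
        not (S iff S): β-rule — branch into S, not S  //  not S, S.
          branch 1.1.1 (add S, not S):
            × closes — contains both S and not S.
          branch 1.1.2 (add not S, S):
            × closes — contains both S and not S.
      branch 1.2 (add (not R iff not Q)):
        (not R iff not Q): β-rule — branch into not R, not Q  //  not not R, not not Q.
          branch 1.2.1 (add not R, not Q):
            ○ open, literals {P=true, Q=false, R=false, T=true}.
          branch 1.2.2 (add not not R, not not Q):
            ○ open, literals {P=true, Q=true, R=true, T=true}.
  branch 2 (add ((not R and not T) implies not Q)):
    (not (S iff S) or (not R iff not Q)): β-rule — branch into not (S iff S)  //  (not R iff not Q).
      branch 2.1 (add not (S iff S)):
        ((not R and not T) implies not Q): β-rule — branch into not (not R and not T)  //  not Q.
          branch 2.1.1 (add not (not R and not T)):
            not (S iff S): β-rule — branch into S, not S  //  not S, S.
              branch 2.1.1.1 (add S, not S):
                × closes — contains both S and not S.
              branch 2.1.1.2 (add not S, S):
                × closes — contains both S and not S.
          branch 2.1.2 (add not Q):
            not (S iff S): β-rule — branch into S, not S  //  not S, S.
              branch 2.1.2.1 (add S, not S):
                × closes — contains both S and not S.
              branch 2.1.2.2 (add not S, S):
                × closes — contains both S and not S.
      branch 2.2 (add (not R iff not Q)):
        ((not R and not T) implies not Q): β-rule — branch into not (not R and not T)  //  not Q.
          branch 2.2.1 (add not (not R and not T)):
            (not R iff not Q): β-rule — branch into not R, not Q  //  not not R, not not Q.
              branch 2.2.1.1 (add not R, not Q):
                not (not R and not T): β-rule — branch into not not R  //  not not T.
                  branch 2.2.1.1.1 (add not not R):
                    × closes — contains both R and not R.
                  branch 2.2.1.1.2 (add not not T):
                    ○ open, literals {Q=false, R=false, T=true}.
              branch 2.2.1.2 (add not not R, not not Q):
                not (not R and not T): β-rule — branch into not not R  //  not not T.
                  branch 2.2.1.2.1 (add not not R):
                    ○ open, literals {Q=true, R=true, T=true}.
                  branch 2.2.1.2.2 (add not not T):
                    ○ open, literals {Q=true, R=true, T=true}.
          branch 2.2.2 (add not Q):
            (not R iff not Q): β-rule — branch into not R, not Q  //  not not R, not not Q.
              branch 2.2.2.1 (add not R, not Q):
                ○ open, literals {Q=false, R=false, T=true}.
              branch 2.2.2.2 (add not not R, not not Q):
                × closes — contains both Q and not Q.
8 branches closed, 6 open.
Each open branch fixes some atoms; the unmentioned ones are free. Counting distinct full assignments: branch {P=true, Q=false, R=false, T=true} (S) contributes 2 new; branch {P=true, Q=true, R=true, T=true} (S) contributes 2 new; branch {Q=false, R=false, T=true} (P, S) contributes 2 new; branch {Q=true, R=true, T=true} (P, S) contributes 2 new; branch {Q=true, R=true, T=true} (P, S) contributes 0 new; branch {Q=false, R=false, T=true} (P, S) contributes 0 new. Total: 8.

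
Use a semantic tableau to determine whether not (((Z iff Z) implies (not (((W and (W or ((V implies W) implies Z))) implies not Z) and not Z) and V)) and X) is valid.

Not valid

Assume the negation and expand:
Initial set: {F not (((Z iff Z) implies (not (((W and (W or ((V implies W) implies Z))) implies not Z) and not Z) and V)) and X)}.
F not (((Z iff Z) implies (not (((W and (W or ((V implies W) implies Z))) implies not Z) and not Z) and V)) and X): α-rule — add T ((Z iff Z) implies (not (((W and (W or ((V implies W) implies Z))) implies not Z) and not Z) and V)), T X.
T ((Z iff Z) implies (not (((W and (W or ((V implies W) implies Z))) implies not Z) and not Z) and V)): β-rule — branch into F (Z iff Z)  //  T (not (((W and (W or ((V implies W) implies Z))) implies not Z) and not Z) and V).
  branch 1 (add F (Z iff Z)):
    F (Z iff Z): β-rule — branch into T Z, F Z  //  F Z, T Z.
      branch 1.1 (add T Z, F Z):
        × closes — contains both Z and not Z.
      branch 1.2 (add F Z, T Z):
        × closes — contains both Z and not Z.
  branch 2 (add T (not (((W and (W or ((V implies W) implies Z))) implies not Z) and not Z) and V)):
    T (not (((W and (W or ((V implies W) implies Z))) implies not Z) and not Z) and V): α-rule — add T not (((W and (W or ((V implies W) implies Z))) implies not Z) and not Z), T V.
    T not (((W and (W or ((V implies W) implies Z))) implies not Z) and not Z): β-rule — branch into F ((W and (W or ((V implies W) implies Z))) implies not Z)  //  F not Z.
      branch 2.1 (add F ((W and (W or ((V implies W) implies Z))) implies not Z)):
        F ((W and (W or ((V implies W) implies Z))) implies not Z): α-rule — add T (W and (W or ((V implies W) implies Z))), F not Z.
        T (W and (W or ((V implies W) implies Z))): α-rule — add T W, T (W or ((V implies W) implies Z)).
        T (W or ((V implies W) implies Z)): β-rule — branch into T W  //  T ((V implies W) implies Z).
          branch 2.1.1 (add T W):
            ○ open, literals {V=1, W=1, X=1, Z=1}.
          branch 2.1.2 (add T ((V implies W) implies Z)):
            T ((V implies W) implies Z): β-rule — branch into F (V implies W)  //  T Z.
              branch 2.1.2.1 (add F (V implies W)):
                F (V implies W): α-rule — add T V, F W.
                × closes — contains both W and not W.
              branch 2.1.2.2 (add T Z):
                ○ open, literals {V=1, W=1, X=1, Z=1}.
      branch 2.2 (add F not Z):
        ○ open, literals {V=1, X=1, Z=1}.
3 branches closed, 3 open.
An open branch gives a countermodel: V=1, W=1, X=1, Z=1 (unmentioned atoms arbitrary); under it the original formula is false.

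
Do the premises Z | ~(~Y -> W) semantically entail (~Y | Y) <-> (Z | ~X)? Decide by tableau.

Initial set: {(Z | ~(~Y -> W)); ~((~Y | Y) <-> (Z | ~X))}.
(Z | ~(~Y -> W)): β-rule — branch into Z  //  ~(~Y -> W).
  branch 1 (add Z):
    ~((~Y | Y) <-> (Z | ~X)): β-rule — branch into (~Y | Y), ~(Z | ~X)  //  ~(~Y | Y), (Z | ~X).
      branch 1.1 (add (~Y | Y), ~(Z | ~X)):
        ~(Z | ~X): α-rule — add ~Z, ~~X.
        × closes — contains both Z and ~Z.
      branch 1.2 (add ~(~Y | Y), (Z | ~X)):
        ~(~Y | Y): α-rule — add ~~Y, ~Y.
        × closes — contains both Y and ~Y.
  branch 2 (add ~(~Y -> W)):
    ~(~Y -> W): α-rule — add ~Y, ~W.
    ~((~Y | Y) <-> (Z | ~X)): β-rule — branch into (~Y | Y), ~(Z | ~X)  //  ~(~Y | Y), (Z | ~X).
      branch 2.1 (add (~Y | Y), ~(Z | ~X)):
        ~(Z | ~X): α-rule — add ~Z, ~~X.
        (~Y | Y): β-rule — branch into ~Y  //  Y.
          branch 2.1.1 (add ~Y):
            ○ open, literals {W=F, X=T, Y=F, Z=F}.
          branch 2.1.2 (add Y):
            × closes — contains both Y and ~Y.
      branch 2.2 (add ~(~Y | Y), (Z | ~X)):
        ~(~Y | Y): α-rule — add ~~Y, ~Y.
        × closes — contains both Y and ~Y.
4 branches closed, 1 open.
An open branch gives a countermodel: W=F, X=T, Y=F, Z=F (unmentioned atoms arbitrary); the premises hold there but the conclusion fails.

No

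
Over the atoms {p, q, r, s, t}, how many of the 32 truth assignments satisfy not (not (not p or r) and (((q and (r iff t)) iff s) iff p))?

Initial set: {not (not (not p or r) and (((q and (r iff t)) iff s) iff p))}.
not (not (not p or r) and (((q and (r iff t)) iff s) iff p)): β-rule — branch into not not (not p or r)  //  not (((q and (r iff t)) iff s) iff p).
  branch 1 (add not not (not p or r)):
    not not (not p or r): β-rule — branch into not p  //  r.
      branch 1.1 (add not p):
        ○ open, literals {p=F}.
      branch 1.2 (add r):
        ○ open, literals {r=T}.
  branch 2 (add not (((q and (r iff t)) iff s) iff p)):
    not (((q and (r iff t)) iff s) iff p): β-rule — branch into ((q and (r iff t)) iff s), not p  //  not ((q and (r iff t)) iff s), p.
      branch 2.1 (add ((q and (r iff t)) iff s), not p):
        ((q and (r iff t)) iff s): β-rule — branch into (q and (r iff t)), s  //  not (q and (r iff t)), not s.
          branch 2.1.1 (add (q and (r iff t)), s):
            (q and (r iff t)): α-rule — add q, (r iff t).
            (r iff t): β-rule — branch into r, t  //  not r, not t.
              branch 2.1.1.1 (add r, t):
                ○ open, literals {p=F, q=T, r=T, s=T, t=T}.
              branch 2.1.1.2 (add not r, not t):
                ○ open, literals {p=F, q=T, r=F, s=T, t=F}.
          branch 2.1.2 (add not (q and (r iff t)), not s):
            not (q and (r iff t)): β-rule — branch into not q  //  not (r iff t).
              branch 2.1.2.1 (add not q):
                ○ open, literals {p=F, q=F, s=F}.
              branch 2.1.2.2 (add not (r iff t)):
                not (r iff t): β-rule — branch into r, not t  //  not r, t.
                  branch 2.1.2.2.1 (add r, not t):
                    ○ open, literals {p=F, r=T, s=F, t=F}.
                  branch 2.1.2.2.2 (add not r, t):
                    ○ open, literals {p=F, r=F, s=F, t=T}.
      branch 2.2 (add not ((q and (r iff t)) iff s), p):
        not ((q and (r iff t)) iff s): β-rule — branch into (q and (r iff t)), not s  //  not (q and (r iff t)), s.
          branch 2.2.1 (add (q and (r iff t)), not s):
            (q and (r iff t)): α-rule — add q, (r iff t).
            (r iff t): β-rule — branch into r, t  //  not r, not t.
              branch 2.2.1.1 (add r, t):
                ○ open, literals {p=T, q=T, r=T, s=F, t=T}.
              branch 2.2.1.2 (add not r, not t):
                ○ open, literals {p=T, q=T, r=F, s=F, t=F}.
          branch 2.2.2 (add not (q and (r iff t)), s):
            not (q and (r iff t)): β-rule — branch into not q  //  not (r iff t).
              branch 2.2.2.1 (add not q):
                ○ open, literals {p=T, q=F, s=T}.
              branch 2.2.2.2 (add not (r iff t)):
                not (r iff t): β-rule — branch into r, not t  //  not r, t.
                  branch 2.2.2.2.1 (add r, not t):
                    ○ open, literals {p=T, r=T, s=T, t=F}.
                  branch 2.2.2.2.2 (add not r, t):
                    ○ open, literals {p=T, r=F, s=T, t=T}.
0 branches closed, 12 open.
Each open branch fixes some atoms; the unmentioned ones are free. Counting distinct full assignments: branch {p=F} (q, r, s, t) contributes 16 new; branch {r=T} (p, q, s, t) contributes 8 new; branch {p=F, q=T, r=T, s=T, t=T} (none free) contributes 0 new; branch {p=F, q=T, r=F, s=T, t=F} (none free) contributes 0 new; branch {p=F, q=F, s=F} (r, t) contributes 0 new; branch {p=F, r=T, s=F, t=F} (q) contributes 0 new; branch {p=F, r=F, s=F, t=T} (q) contributes 0 new; branch {p=T, q=T, r=T, s=F, t=T} (none free) contributes 0 new; branch {p=T, q=T, r=F, s=F, t=F} (none free) contributes 1 new; branch {p=T, q=F, s=T} (r, t) contributes 2 new; branch {p=T, r=T, s=T, t=F} (q) contributes 0 new; branch {p=T, r=F, s=T, t=T} (q) contributes 1 new. Total: 28.

28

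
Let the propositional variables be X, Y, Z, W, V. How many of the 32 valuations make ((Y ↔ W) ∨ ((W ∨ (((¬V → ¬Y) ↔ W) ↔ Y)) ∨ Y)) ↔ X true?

Initial set: {(((Y ↔ W) ∨ ((W ∨ (((¬V → ¬Y) ↔ W) ↔ Y)) ∨ Y)) ↔ X)}.
(((Y ↔ W) ∨ ((W ∨ (((¬V → ¬Y) ↔ W) ↔ Y)) ∨ Y)) ↔ X): β-rule — branch into ((Y ↔ W) ∨ ((W ∨ (((¬V → ¬Y) ↔ W) ↔ Y)) ∨ Y)), X  //  ¬((Y ↔ W) ∨ ((W ∨ (((¬V → ¬Y) ↔ W) ↔ Y)) ∨ Y)), ¬X.
  branch 1 (add ((Y ↔ W) ∨ ((W ∨ (((¬V → ¬Y) ↔ W) ↔ Y)) ∨ Y)), X):
    ((Y ↔ W) ∨ ((W ∨ (((¬V → ¬Y) ↔ W) ↔ Y)) ∨ Y)): β-rule — branch into (Y ↔ W)  //  ((W ∨ (((¬V → ¬Y) ↔ W) ↔ Y)) ∨ Y).
      branch 1.1 (add (Y ↔ W)):
        (Y ↔ W): β-rule — branch into Y, W  //  ¬Y, ¬W.
          branch 1.1.1 (add Y, W):
            ○ open, literals {W=1, X=1, Y=1}.
          branch 1.1.2 (add ¬Y, ¬W):
            ○ open, literals {W=0, X=1, Y=0}.
      branch 1.2 (add ((W ∨ (((¬V → ¬Y) ↔ W) ↔ Y)) ∨ Y)):
        ((W ∨ (((¬V → ¬Y) ↔ W) ↔ Y)) ∨ Y): β-rule — branch into (W ∨ (((¬V → ¬Y) ↔ W) ↔ Y))  //  Y.
          branch 1.2.1 (add (W ∨ (((¬V → ¬Y) ↔ W) ↔ Y))):
            (W ∨ (((¬V → ¬Y) ↔ W) ↔ Y)): β-rule — branch into W  //  (((¬V → ¬Y) ↔ W) ↔ Y).
              branch 1.2.1.1 (add W):
                ○ open, literals {W=1, X=1}.
              branch 1.2.1.2 (add (((¬V → ¬Y) ↔ W) ↔ Y)):
                (((¬V → ¬Y) ↔ W) ↔ Y): β-rule — branch into ((¬V → ¬Y) ↔ W), Y  //  ¬((¬V → ¬Y) ↔ W), ¬Y.
                  branch 1.2.1.2.1 (add ((¬V → ¬Y) ↔ W), Y):
                    ((¬V → ¬Y) ↔ W): β-rule — branch into (¬V → ¬Y), W  //  ¬(¬V → ¬Y), ¬W.
                      branch 1.2.1.2.1.1 (add (¬V → ¬Y), W):
                        (¬V → ¬Y): β-rule — branch into ¬¬V  //  ¬Y.
                          branch 1.2.1.2.1.1.1 (add ¬¬V):
                            ○ open, literals {V=1, W=1, X=1, Y=1}.
                          branch 1.2.1.2.1.1.2 (add ¬Y):
                            × closes — contains both Y and ¬Y.
                      branch 1.2.1.2.1.2 (add ¬(¬V → ¬Y), ¬W):
                        ¬(¬V → ¬Y): α-rule — add ¬V, ¬¬Y.
                        ○ open, literals {V=0, W=0, X=1, Y=1}.
                  branch 1.2.1.2.2 (add ¬((¬V → ¬Y) ↔ W), ¬Y):
                    ¬((¬V → ¬Y) ↔ W): β-rule — branch into (¬V → ¬Y), ¬W  //  ¬(¬V → ¬Y), W.
                      branch 1.2.1.2.2.1 (add (¬V → ¬Y), ¬W):
                        (¬V → ¬Y): β-rule — branch into ¬¬V  //  ¬Y.
                          branch 1.2.1.2.2.1.1 (add ¬¬V):
                            ○ open, literals {V=1, W=0, X=1, Y=0}.
                          branch 1.2.1.2.2.1.2 (add ¬Y):
                            ○ open, literals {W=0, X=1, Y=0}.
                      branch 1.2.1.2.2.2 (add ¬(¬V → ¬Y), W):
                        ¬(¬V → ¬Y): α-rule — add ¬V, ¬¬Y.
                        × closes — contains both Y and ¬Y.
          branch 1.2.2 (add Y):
            ○ open, literals {X=1, Y=1}.
  branch 2 (add ¬((Y ↔ W) ∨ ((W ∨ (((¬V → ¬Y) ↔ W) ↔ Y)) ∨ Y)), ¬X):
    ¬((Y ↔ W) ∨ ((W ∨ (((¬V → ¬Y) ↔ W) ↔ Y)) ∨ Y)): α-rule — add ¬(Y ↔ W), ¬((W ∨ (((¬V → ¬Y) ↔ W) ↔ Y)) ∨ Y).
    ¬((W ∨ (((¬V → ¬Y) ↔ W) ↔ Y)) ∨ Y): α-rule — add ¬(W ∨ (((¬V → ¬Y) ↔ W) ↔ Y)), ¬Y.
    ¬(W ∨ (((¬V → ¬Y) ↔ W) ↔ Y)): α-rule — add ¬W, ¬(((¬V → ¬Y) ↔ W) ↔ Y).
    ¬(Y ↔ W): β-rule — branch into Y, ¬W  //  ¬Y, W.
      branch 2.1 (add Y, ¬W):
        × closes — contains both Y and ¬Y.
      branch 2.2 (add ¬Y, W):
        × closes — contains both W and ¬W.
4 branches closed, 8 open.
Each open branch fixes some atoms; the unmentioned ones are free. Counting distinct full assignments: branch {W=1, X=1, Y=1} (Z, V) contributes 4 new; branch {W=0, X=1, Y=0} (Z, V) contributes 4 new; branch {W=1, X=1} (Y, Z, V) contributes 4 new; branch {V=1, W=1, X=1, Y=1} (Z) contributes 0 new; branch {V=0, W=0, X=1, Y=1} (Z) contributes 2 new; branch {V=1, W=0, X=1, Y=0} (Z) contributes 0 new; branch {W=0, X=1, Y=0} (Z, V) contributes 0 new; branch {X=1, Y=1} (Z, W, V) contributes 2 new. Total: 16.

16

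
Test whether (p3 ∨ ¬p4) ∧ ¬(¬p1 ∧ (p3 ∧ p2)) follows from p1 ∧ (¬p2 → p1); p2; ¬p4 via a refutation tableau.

Yes

Initial set: {T (p1 ∧ (¬p2 → p1)); T p2; T ¬p4; F ((p3 ∨ ¬p4) ∧ ¬(¬p1 ∧ (p3 ∧ p2)))}.
T (p1 ∧ (¬p2 → p1)): α-rule — add T p1, T (¬p2 → p1).
F ((p3 ∨ ¬p4) ∧ ¬(¬p1 ∧ (p3 ∧ p2))): β-rule — branch into F (p3 ∨ ¬p4)  //  F ¬(¬p1 ∧ (p3 ∧ p2)).
  branch 1 (add F (p3 ∨ ¬p4)):
    F (p3 ∨ ¬p4): α-rule — add F p3, F ¬p4.
    × closes — contains both p4 and ¬p4.
  branch 2 (add F ¬(¬p1 ∧ (p3 ∧ p2))):
    F ¬(¬p1 ∧ (p3 ∧ p2)): α-rule — add T ¬p1, T (p3 ∧ p2).
    × closes — contains both p1 and ¬p1.
All 2 branches close.
Every branch closed, so the premises entail the conclusion.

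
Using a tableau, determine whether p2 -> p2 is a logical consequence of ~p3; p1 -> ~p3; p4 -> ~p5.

Initial set: {T ~p3; T (p1 -> ~p3); T (p4 -> ~p5); F (p2 -> p2)}.
F (p2 -> p2): α-rule — add T p2, F p2.
× closes — contains both p2 and ~p2.
All 1 branch closes.
Every branch closed, so the premises entail the conclusion.

Yes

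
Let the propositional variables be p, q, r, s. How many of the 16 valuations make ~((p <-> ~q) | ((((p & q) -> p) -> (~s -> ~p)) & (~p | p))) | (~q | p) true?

12

Initial set: {(~((p <-> ~q) | ((((p & q) -> p) -> (~s -> ~p)) & (~p | p))) | (~q | p))}.
(~((p <-> ~q) | ((((p & q) -> p) -> (~s -> ~p)) & (~p | p))) | (~q | p)): β-rule — branch into ~((p <-> ~q) | ((((p & q) -> p) -> (~s -> ~p)) & (~p | p)))  //  (~q | p).
  branch 1 (add ~((p <-> ~q) | ((((p & q) -> p) -> (~s -> ~p)) & (~p | p)))):
    ~((p <-> ~q) | ((((p & q) -> p) -> (~s -> ~p)) & (~p | p))): α-rule — add ~(p <-> ~q), ~((((p & q) -> p) -> (~s -> ~p)) & (~p | p)).
    ~(p <-> ~q): β-rule — branch into p, ~~q  //  ~p, ~q.
      branch 1.1 (add p, ~~q):
        ~((((p & q) -> p) -> (~s -> ~p)) & (~p | p)): β-rule — branch into ~(((p & q) -> p) -> (~s -> ~p))  //  ~(~p | p).
          branch 1.1.1 (add ~(((p & q) -> p) -> (~s -> ~p))):
            ~(((p & q) -> p) -> (~s -> ~p)): α-rule — add ((p & q) -> p), ~(~s -> ~p).
            ~(~s -> ~p): α-rule — add ~s, ~~p.
            ((p & q) -> p): β-rule — branch into ~(p & q)  //  p.
              branch 1.1.1.1 (add ~(p & q)):
                ~(p & q): β-rule — branch into ~p  //  ~q.
                  branch 1.1.1.1.1 (add ~p):
                    × closes — contains both p and ~p.
                  branch 1.1.1.1.2 (add ~q):
                    × closes — contains both q and ~q.
              branch 1.1.1.2 (add p):
                ○ open, literals {p=T, q=T, s=F}.
          branch 1.1.2 (add ~(~p | p)):
            ~(~p | p): α-rule — add ~~p, ~p.
            × closes — contains both p and ~p.
      branch 1.2 (add ~p, ~q):
        ~((((p & q) -> p) -> (~s -> ~p)) & (~p | p)): β-rule — branch into ~(((p & q) -> p) -> (~s -> ~p))  //  ~(~p | p).
          branch 1.2.1 (add ~(((p & q) -> p) -> (~s -> ~p))):
            ~(((p & q) -> p) -> (~s -> ~p)): α-rule — add ((p & q) -> p), ~(~s -> ~p).
            ~(~s -> ~p): α-rule — add ~s, ~~p.
            × closes — contains both p and ~p.
          branch 1.2.2 (add ~(~p | p)):
            ~(~p | p): α-rule — add ~~p, ~p.
            × closes — contains both p and ~p.
  branch 2 (add (~q | p)):
    (~q | p): β-rule — branch into ~q  //  p.
      branch 2.1 (add ~q):
        ○ open, literals {q=F}.
      branch 2.2 (add p):
        ○ open, literals {p=T}.
5 branches closed, 3 open.
Each open branch fixes some atoms; the unmentioned ones are free. Counting distinct full assignments: branch {p=T, q=T, s=F} (r) contributes 2 new; branch {q=F} (p, r, s) contributes 8 new; branch {p=T} (q, r, s) contributes 2 new. Total: 12.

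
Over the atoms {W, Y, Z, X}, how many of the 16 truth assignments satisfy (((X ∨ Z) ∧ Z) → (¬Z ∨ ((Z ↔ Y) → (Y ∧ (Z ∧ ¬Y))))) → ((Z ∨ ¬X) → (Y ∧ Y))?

Initial set: {((((X ∨ Z) ∧ Z) → (¬Z ∨ ((Z ↔ Y) → (Y ∧ (Z ∧ ¬Y))))) → ((Z ∨ ¬X) → (Y ∧ Y)))}.
((((X ∨ Z) ∧ Z) → (¬Z ∨ ((Z ↔ Y) → (Y ∧ (Z ∧ ¬Y))))) → ((Z ∨ ¬X) → (Y ∧ Y))): β-rule — branch into ¬(((X ∨ Z) ∧ Z) → (¬Z ∨ ((Z ↔ Y) → (Y ∧ (Z ∧ ¬Y)))))  //  ((Z ∨ ¬X) → (Y ∧ Y)).
  branch 1 (add ¬(((X ∨ Z) ∧ Z) → (¬Z ∨ ((Z ↔ Y) → (Y ∧ (Z ∧ ¬Y)))))):
    ¬(((X ∨ Z) ∧ Z) → (¬Z ∨ ((Z ↔ Y) → (Y ∧ (Z ∧ ¬Y))))): α-rule — add ((X ∨ Z) ∧ Z), ¬(¬Z ∨ ((Z ↔ Y) → (Y ∧ (Z ∧ ¬Y)))).
    ((X ∨ Z) ∧ Z): α-rule — add (X ∨ Z), Z.
    ¬(¬Z ∨ ((Z ↔ Y) → (Y ∧ (Z ∧ ¬Y)))): α-rule — add ¬¬Z, ¬((Z ↔ Y) → (Y ∧ (Z ∧ ¬Y))).
    ¬((Z ↔ Y) → (Y ∧ (Z ∧ ¬Y))): α-rule — add (Z ↔ Y), ¬(Y ∧ (Z ∧ ¬Y)).
    (X ∨ Z): β-rule — branch into X  //  Z.
      branch 1.1 (add X):
        (Z ↔ Y): β-rule — branch into Z, Y  //  ¬Z, ¬Y.
          branch 1.1.1 (add Z, Y):
            ¬(Y ∧ (Z ∧ ¬Y)): β-rule — branch into ¬Y  //  ¬(Z ∧ ¬Y).
              branch 1.1.1.1 (add ¬Y):
                × closes — contains both Y and ¬Y.
              branch 1.1.1.2 (add ¬(Z ∧ ¬Y)):
                ¬(Z ∧ ¬Y): β-rule — branch into ¬Z  //  ¬¬Y.
                  branch 1.1.1.2.1 (add ¬Z):
                    × closes — contains both Z and ¬Z.
                  branch 1.1.1.2.2 (add ¬¬Y):
                    ○ open, literals {X=true, Y=true, Z=true}.
          branch 1.1.2 (add ¬Z, ¬Y):
            × closes — contains both Z and ¬Z.
      branch 1.2 (add Z):
        (Z ↔ Y): β-rule — branch into Z, Y  //  ¬Z, ¬Y.
          branch 1.2.1 (add Z, Y):
            ¬(Y ∧ (Z ∧ ¬Y)): β-rule — branch into ¬Y  //  ¬(Z ∧ ¬Y).
              branch 1.2.1.1 (add ¬Y):
                × closes — contains both Y and ¬Y.
              branch 1.2.1.2 (add ¬(Z ∧ ¬Y)):
                ¬(Z ∧ ¬Y): β-rule — branch into ¬Z  //  ¬¬Y.
                  branch 1.2.1.2.1 (add ¬Z):
                    × closes — contains both Z and ¬Z.
                  branch 1.2.1.2.2 (add ¬¬Y):
                    ○ open, literals {Y=true, Z=true}.
          branch 1.2.2 (add ¬Z, ¬Y):
            × closes — contains both Z and ¬Z.
  branch 2 (add ((Z ∨ ¬X) → (Y ∧ Y))):
    ((Z ∨ ¬X) → (Y ∧ Y)): β-rule — branch into ¬(Z ∨ ¬X)  //  (Y ∧ Y).
      branch 2.1 (add ¬(Z ∨ ¬X)):
        ¬(Z ∨ ¬X): α-rule — add ¬Z, ¬¬X.
        ○ open, literals {X=true, Z=false}.
      branch 2.2 (add (Y ∧ Y)):
        (Y ∧ Y): α-rule — add Y, Y.
        ○ open, literals {Y=true}.
6 branches closed, 4 open.
Each open branch fixes some atoms; the unmentioned ones are free. Counting distinct full assignments: branch {X=true, Y=true, Z=true} (W) contributes 2 new; branch {Y=true, Z=true} (W, X) contributes 2 new; branch {X=true, Z=false} (W, Y) contributes 4 new; branch {Y=true} (W, Z, X) contributes 2 new. Total: 10.

10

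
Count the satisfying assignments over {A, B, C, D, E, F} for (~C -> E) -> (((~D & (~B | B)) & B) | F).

46

Initial set: {((~C -> E) -> (((~D & (~B | B)) & B) | F))}.
((~C -> E) -> (((~D & (~B | B)) & B) | F)): β-rule — branch into ~(~C -> E)  //  (((~D & (~B | B)) & B) | F).
  branch 1 (add ~(~C -> E)):
    ~(~C -> E): α-rule — add ~C, ~E.
    ○ open, literals {C=0, E=0}.
  branch 2 (add (((~D & (~B | B)) & B) | F)):
    (((~D & (~B | B)) & B) | F): β-rule — branch into ((~D & (~B | B)) & B)  //  F.
      branch 2.1 (add ((~D & (~B | B)) & B)):
        ((~D & (~B | B)) & B): α-rule — add (~D & (~B | B)), B.
        (~D & (~B | B)): α-rule — add ~D, (~B | B).
        (~B | B): β-rule — branch into ~B  //  B.
          branch 2.1.1 (add ~B):
            × closes — contains both B and ~B.
          branch 2.1.2 (add B):
            ○ open, literals {B=1, D=0}.
      branch 2.2 (add F):
        ○ open, literals {F=1}.
1 branch closed, 3 open.
Each open branch fixes some atoms; the unmentioned ones are free. Counting distinct full assignments: branch {C=0, E=0} (A, B, D, F) contributes 16 new; branch {B=1, D=0} (A, C, E, F) contributes 12 new; branch {F=1} (A, B, C, D, E) contributes 18 new. Total: 46.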